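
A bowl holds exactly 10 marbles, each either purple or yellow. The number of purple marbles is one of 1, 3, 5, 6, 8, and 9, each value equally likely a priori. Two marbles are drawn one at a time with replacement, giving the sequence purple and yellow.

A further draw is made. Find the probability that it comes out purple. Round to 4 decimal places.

0.5288

For each hypothesis, P(data | H) works out to: P(data | r = 1) = (1/10)(9/10) = 9/100; P(data | r = 3) = (3/10)(7/10) = 21/100; P(data | r = 5) = (5/10)(5/10) = 1/4; P(data | r = 6) = (6/10)(4/10) = 6/25; P(data | r = 8) = (8/10)(2/10) = 4/25; P(data | r = 9) = (9/10)(1/10) = 9/100.
The prior-weighted likelihoods are 1/6 · 9/100 = 3/200, 1/6 · 21/100 = 7/200, 1/6 · 1/4 = 1/24, 1/6 · 6/25 = 1/25, 1/6 · 4/25 = 2/75, 1/6 · 9/100 = 3/200; summing to 13/75.
Dividing through by the total gives posterior P(r = 1 | data) = 9/104, P(r = 3 | data) = 21/104, P(r = 5 | data) = 25/104, P(r = 6 | data) = 3/13, P(r = 8 | data) = 2/13, P(r = 9 | data) = 9/104.
The predictive probability is P(purple next | data) = (1/10)(9/104) + (3/10)(21/104) + (1/2)(25/104) + (3/5)(3/13) + (4/5)(2/13) + (9/10)(9/104) = 55/104.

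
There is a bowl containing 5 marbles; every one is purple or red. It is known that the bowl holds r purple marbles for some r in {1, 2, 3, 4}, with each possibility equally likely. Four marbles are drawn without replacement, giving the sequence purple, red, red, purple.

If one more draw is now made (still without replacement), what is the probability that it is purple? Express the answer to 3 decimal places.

0.500

The likelihood of the observed sequence under each hypothesis: P(data | r = 1) = (1/5)(4/4)(3/3)(0/2) = 0; P(data | r = 2) = (2/5)(3/4)(2/3)(1/2) = 1/10; P(data | r = 3) = (3/5)(2/4)(1/3)(2/2) = 1/10; P(data | r = 4) = (4/5)(1/4)(0/3) = 0.
Multiplying each by its prior: 1/4 · 0 = 0, 1/4 · 1/10 = 1/40, 1/4 · 1/10 = 1/40, 1/4 · 0 = 0; these sum to 1/20.
The posterior is then P(r = 1 | data) = 0, P(r = 2 | data) = 1/2, P(r = 3 | data) = 1/2, P(r = 4 | data) = 0.
The predictive probability is P(purple next | data) = (0)(1/2) + (1)(1/2) = 1/2.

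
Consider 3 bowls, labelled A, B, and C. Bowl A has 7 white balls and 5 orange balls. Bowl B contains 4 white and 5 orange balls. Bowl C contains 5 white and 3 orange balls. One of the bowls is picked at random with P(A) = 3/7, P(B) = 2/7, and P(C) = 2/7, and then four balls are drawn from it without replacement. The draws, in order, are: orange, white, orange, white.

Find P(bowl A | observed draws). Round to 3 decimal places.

0.413

For each hypothesis, P(data | H) works out to: P(data | bowl A) = (5/12)(7/11)(4/10)(6/9) = 0.070707; P(data | bowl B) = (5/9)(4/8)(4/7)(3/6) = 0.079365; P(data | bowl C) = (3/8)(5/7)(2/6)(4/5) = 0.071429.
Weighting by the prior gives 3/7 · 0.070707 = 0.030303, 2/7 · 0.079365 = 0.022676, 2/7 · 0.071429 = 0.020408; these sum to 0.073387.
So P(bowl A | data) = (0.030303) / (0.073387) = 0.41292.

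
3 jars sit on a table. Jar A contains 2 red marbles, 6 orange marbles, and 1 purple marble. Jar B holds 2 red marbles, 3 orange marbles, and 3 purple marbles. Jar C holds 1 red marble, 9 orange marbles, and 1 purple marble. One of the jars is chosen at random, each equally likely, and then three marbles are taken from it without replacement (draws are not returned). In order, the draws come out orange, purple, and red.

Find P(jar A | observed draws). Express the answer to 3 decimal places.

For each hypothesis, P(data | H) works out to: P(data | jar A) = (6/9)(1/8)(2/7) = 0.02381; P(data | jar B) = (3/8)(3/7)(2/6) = 0.053571; P(data | jar C) = (9/11)(1/10)(1/9) = 0.0090909.
Weighting by the prior gives 1/3 · 0.02381 = 0.0079365, 1/3 · 0.053571 = 0.017857, 1/3 · 0.0090909 = 0.0030303; these sum to 0.028824.
So P(jar A | data) = (0.0079365) / (0.028824) = 0.27534.

0.275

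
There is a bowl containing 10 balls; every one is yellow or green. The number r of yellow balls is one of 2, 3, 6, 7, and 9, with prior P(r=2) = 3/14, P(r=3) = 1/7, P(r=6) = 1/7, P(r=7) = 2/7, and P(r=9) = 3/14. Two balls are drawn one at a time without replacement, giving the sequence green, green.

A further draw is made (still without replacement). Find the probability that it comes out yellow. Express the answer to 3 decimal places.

0.375

Under each hypothesis, the probability of the observed sequence is: P(data | r = 2) = (8/10)(7/9) = 28/45; P(data | r = 3) = (7/10)(6/9) = 7/15; P(data | r = 6) = (4/10)(3/9) = 2/15; P(data | r = 7) = (3/10)(2/9) = 1/15; P(data | r = 9) = (1/10)(0/9) = 0.
Weighting by the prior gives 3/14 · 28/45 = 2/15, 1/7 · 7/15 = 1/15, 1/7 · 2/15 = 2/105, 2/7 · 1/15 = 2/105, 3/14 · 0 = 0; these sum to 5/21.
The posterior is then P(r = 2 | data) = 14/25, P(r = 3 | data) = 7/25, P(r = 6 | data) = 2/25, P(r = 7 | data) = 2/25, P(r = 9 | data) = 0.
Averaging over the posterior, P(yellow next | data) = (1/4)(14/25) + (3/8)(7/25) + (3/4)(2/25) + (7/8)(2/25) = 3/8.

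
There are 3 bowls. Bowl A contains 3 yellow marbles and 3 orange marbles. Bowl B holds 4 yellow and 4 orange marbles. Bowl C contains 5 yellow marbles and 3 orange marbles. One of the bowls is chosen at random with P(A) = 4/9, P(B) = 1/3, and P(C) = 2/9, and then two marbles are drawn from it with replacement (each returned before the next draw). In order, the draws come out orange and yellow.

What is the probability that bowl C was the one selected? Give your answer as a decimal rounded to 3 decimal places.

Compute the likelihood of the observed sequence for each case: P(data | bowl A) = (3/6)(3/6) = 1/4; P(data | bowl B) = (4/8)(4/8) = 1/4; P(data | bowl C) = (3/8)(5/8) = 15/64.
Weighting by the prior gives 4/9 · 1/4 = 1/9, 1/3 · 1/4 = 1/12, 2/9 · 15/64 = 5/96; summing to 71/288.
Therefore the posterior P(bowl C | data) = (5/96) / (71/288) = 15/71.

0.211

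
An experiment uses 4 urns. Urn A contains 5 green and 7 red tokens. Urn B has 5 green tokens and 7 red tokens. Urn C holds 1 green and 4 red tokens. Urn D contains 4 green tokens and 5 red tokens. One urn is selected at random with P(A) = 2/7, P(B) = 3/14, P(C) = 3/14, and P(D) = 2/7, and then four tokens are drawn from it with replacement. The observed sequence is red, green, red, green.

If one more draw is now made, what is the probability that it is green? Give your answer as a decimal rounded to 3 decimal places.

Compute the likelihood of the observed sequence for each case: P(data | urn A) = (7/12)(5/12)(7/12)(5/12) = 0.059076; P(data | urn B) = (7/12)(5/12)(7/12)(5/12) = 0.059076; P(data | urn C) = (4/5)(1/5)(4/5)(1/5) = 0.0256; P(data | urn D) = (5/9)(4/9)(5/9)(4/9) = 0.060966.
The prior-weighted likelihoods are 2/7 · 0.059076 = 0.016879, 3/14 · 0.059076 = 0.012659, 3/14 · 0.0256 = 0.0054857, 2/7 · 0.060966 = 0.017419; summing to 0.052443.
Normalising, the posterior is P(urn A | data) = 0.32185, P(urn B | data) = 0.24139, P(urn C | data) = 0.1046, P(urn D | data) = 0.33215.
So P(green next | data) = Σ P(green next | H) P(H | data) = (5/12)(0.32185) + (5/12)(0.24139) + (1/5)(0.1046) + (4/9)(0.33215) = 0.40323.

0.403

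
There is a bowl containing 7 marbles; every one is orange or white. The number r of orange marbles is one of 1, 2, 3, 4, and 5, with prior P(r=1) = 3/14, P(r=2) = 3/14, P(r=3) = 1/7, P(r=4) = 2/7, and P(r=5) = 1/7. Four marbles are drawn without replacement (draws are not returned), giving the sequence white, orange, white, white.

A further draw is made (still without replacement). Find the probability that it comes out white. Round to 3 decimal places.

0.675

The likelihood of the observed sequence under each hypothesis: P(data | r = 1) = (6/7)(1/6)(5/5)(4/4) = 1/7; P(data | r = 2) = (5/7)(2/6)(4/5)(3/4) = 1/7; P(data | r = 3) = (4/7)(3/6)(3/5)(2/4) = 3/35; P(data | r = 4) = (3/7)(4/6)(2/5)(1/4) = 1/35; P(data | r = 5) = (2/7)(5/6)(1/5)(0/4) = 0.
The prior-weighted likelihoods are 3/14 · 1/7 = 3/98, 3/14 · 1/7 = 3/98, 1/7 · 3/35 = 3/245, 2/7 · 1/35 = 2/245, 1/7 · 0 = 0; summing to 4/49.
The posterior is then P(r = 1 | data) = 3/8, P(r = 2 | data) = 3/8, P(r = 3 | data) = 3/20, P(r = 4 | data) = 1/10, P(r = 5 | data) = 0.
So P(white next | data) = Σ P(white next | H) P(H | data) = (1)(3/8) + (2/3)(3/8) + (1/3)(3/20) + (0)(1/10) = 27/40.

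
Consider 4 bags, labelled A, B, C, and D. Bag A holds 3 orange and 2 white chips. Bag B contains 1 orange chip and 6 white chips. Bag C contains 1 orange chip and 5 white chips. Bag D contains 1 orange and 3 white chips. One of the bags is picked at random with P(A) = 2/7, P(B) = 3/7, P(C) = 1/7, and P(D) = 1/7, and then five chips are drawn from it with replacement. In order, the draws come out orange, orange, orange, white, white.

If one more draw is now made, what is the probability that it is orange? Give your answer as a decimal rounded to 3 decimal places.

The likelihood of the observed sequence under each hypothesis: P(data | bag A) = (3/5)(3/5)(3/5)(2/5)(2/5) = 0.03456; P(data | bag B) = (1/7)(1/7)(1/7)(6/7)(6/7) = 0.002142; P(data | bag C) = (1/6)(1/6)(1/6)(5/6)(5/6) = 0.003215; P(data | bag D) = (1/4)(1/4)(1/4)(3/4)(3/4) = 0.0087891.
The prior-weighted likelihoods are 2/7 · 0.03456 = 0.0098743, 3/7 · 0.002142 = 0.00091798, 1/7 · 0.003215 = 0.00045929, 1/7 · 0.0087891 = 0.0012556; summing to 0.012507.
The posterior is then P(bag A | data) = 0.78949, P(bag B | data) = 0.073397, P(bag C | data) = 0.036722, P(bag D | data) = 0.10039.
So P(orange next | data) = Σ P(orange next | H) P(H | data) = (3/5)(0.78949) + (1/7)(0.073397) + (1/6)(0.036722) + (1/4)(0.10039) = 0.5154.

0.515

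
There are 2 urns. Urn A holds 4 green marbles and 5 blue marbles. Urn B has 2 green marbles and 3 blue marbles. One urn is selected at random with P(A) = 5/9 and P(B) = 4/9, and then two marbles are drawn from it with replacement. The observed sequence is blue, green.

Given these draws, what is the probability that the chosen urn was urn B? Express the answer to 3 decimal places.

0.437

Under each hypothesis, the probability of the observed sequence is: P(data | urn A) = (5/9)(4/9) = 0.24691; P(data | urn B) = (3/5)(2/5) = 0.24.
Multiplying each by its prior: 5/9 · 0.24691 = 0.13717, 4/9 · 0.24 = 0.10667; with total 0.24384.
By Bayes' rule, P(urn B | data) = (0.10667) / (0.24384) = 0.43744.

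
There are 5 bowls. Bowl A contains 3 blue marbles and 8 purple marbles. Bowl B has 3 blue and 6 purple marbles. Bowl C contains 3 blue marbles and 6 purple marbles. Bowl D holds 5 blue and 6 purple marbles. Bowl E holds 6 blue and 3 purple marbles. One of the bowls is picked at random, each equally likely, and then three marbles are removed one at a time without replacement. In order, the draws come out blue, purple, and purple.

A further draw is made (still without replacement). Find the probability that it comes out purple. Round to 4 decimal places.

Under each hypothesis, the probability of the observed sequence is: P(data | bowl A) = (3/11)(8/10)(7/9) = 0.1697; P(data | bowl B) = (3/9)(6/8)(5/7) = 0.17857; P(data | bowl C) = (3/9)(6/8)(5/7) = 0.17857; P(data | bowl D) = (5/11)(6/10)(5/9) = 0.15152; P(data | bowl E) = (6/9)(3/8)(2/7) = 0.071429.
The prior-weighted likelihoods are 1/5 · 0.1697 = 0.033939, 1/5 · 0.17857 = 0.035714, 1/5 · 0.17857 = 0.035714, 1/5 · 0.15152 = 0.030303, 1/5 · 0.071429 = 0.014286; summing to 0.14996.
Dividing through by the total gives posterior P(bowl A | data) = 0.22633, P(bowl B | data) = 0.23816, P(bowl C | data) = 0.23816, P(bowl D | data) = 0.20208, P(bowl E | data) = 0.095266.
The predictive probability is P(purple next | data) = (3/4)(0.22633) + (2/3)(0.23816) + (2/3)(0.23816) + (1/2)(0.20208) + (1/6)(0.095266) = 0.60421.

0.6042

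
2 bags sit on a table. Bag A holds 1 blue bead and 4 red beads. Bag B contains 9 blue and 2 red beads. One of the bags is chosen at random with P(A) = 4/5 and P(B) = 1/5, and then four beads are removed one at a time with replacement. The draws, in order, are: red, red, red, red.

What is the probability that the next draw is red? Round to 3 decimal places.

For each hypothesis, P(data | H) works out to: P(data | bag A) = (4/5)(4/5)(4/5)(4/5) = 0.4096; P(data | bag B) = (2/11)(2/11)(2/11)(2/11) = 0.0010928.
Weighting by the prior gives 4/5 · 0.4096 = 0.32768, 1/5 · 0.0010928 = 0.00021856; with total 0.3279.
Dividing through by the total gives posterior P(bag A | data) = 0.99933, P(bag B | data) = 0.00066656.
So P(red next | data) = Σ P(red next | H) P(H | data) = (4/5)(0.99933) + (2/11)(0.00066656) = 0.79959.

0.800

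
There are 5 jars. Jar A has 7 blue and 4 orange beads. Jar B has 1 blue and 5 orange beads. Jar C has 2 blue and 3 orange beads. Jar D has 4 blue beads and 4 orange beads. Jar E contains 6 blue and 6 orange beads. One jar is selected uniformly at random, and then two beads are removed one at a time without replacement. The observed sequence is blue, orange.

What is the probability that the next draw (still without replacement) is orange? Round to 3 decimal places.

0.571

The likelihood of the observed sequence under each hypothesis: P(data | jar A) = (7/11)(4/10) = 0.25455; P(data | jar B) = (1/6)(5/5) = 0.16667; P(data | jar C) = (2/5)(3/4) = 0.3; P(data | jar D) = (4/8)(4/7) = 0.28571; P(data | jar E) = (6/12)(6/11) = 0.27273.
The prior-weighted likelihoods are 1/5 · 0.25455 = 0.050909, 1/5 · 0.16667 = 0.033333, 1/5 · 0.3 = 0.06, 1/5 · 0.28571 = 0.057143, 1/5 · 0.27273 = 0.054545; with total 0.25593.
The posterior is then P(jar A | data) = 0.19892, P(jar B | data) = 0.13024, P(jar C | data) = 0.23444, P(jar D | data) = 0.22327, P(jar E | data) = 0.21313.
Averaging over the posterior, P(orange next | data) = (1/3)(0.19892) + (1)(0.13024) + (2/3)(0.23444) + (1/2)(0.22327) + (1/2)(0.21313) = 0.57104.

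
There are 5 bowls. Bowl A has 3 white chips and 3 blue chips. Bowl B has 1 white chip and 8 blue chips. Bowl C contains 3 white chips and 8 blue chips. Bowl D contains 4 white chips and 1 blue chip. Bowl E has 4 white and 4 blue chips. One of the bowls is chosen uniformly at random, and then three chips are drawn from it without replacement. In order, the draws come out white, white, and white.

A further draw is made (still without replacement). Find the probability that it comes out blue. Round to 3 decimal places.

Compute the likelihood of the observed sequence for each case: P(data | bowl A) = (3/6)(2/5)(1/4) = 0.05; P(data | bowl B) = (1/9)(0/8) = 0; P(data | bowl C) = (3/11)(2/10)(1/9) = 0.0060606; P(data | bowl D) = (4/5)(3/4)(2/3) = 0.4; P(data | bowl E) = (4/8)(3/7)(2/6) = 0.071429.
The prior-weighted likelihoods are 1/5 · 0.05 = 0.01, 1/5 · 0 = 0, 1/5 · 0.0060606 = 0.0012121, 1/5 · 0.4 = 0.08, 1/5 · 0.071429 = 0.014286; these sum to 0.1055.
The posterior is then P(bowl A | data) = 0.094789, P(bowl B | data) = 0, P(bowl C | data) = 0.01149, P(bowl D | data) = 0.75831, P(bowl E | data) = 0.13541.
So P(blue next | data) = Σ P(blue next | H) P(H | data) = (1)(0.094789) + (1)(0.01149) + (1/2)(0.75831) + (4/5)(0.13541) = 0.59376.

0.594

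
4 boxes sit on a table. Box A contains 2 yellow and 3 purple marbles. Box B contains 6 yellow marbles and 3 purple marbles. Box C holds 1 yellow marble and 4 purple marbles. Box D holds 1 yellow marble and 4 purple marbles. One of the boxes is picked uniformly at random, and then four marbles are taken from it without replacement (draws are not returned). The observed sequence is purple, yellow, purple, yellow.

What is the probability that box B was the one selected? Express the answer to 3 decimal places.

0.373

Under each hypothesis, the probability of the observed sequence is: P(data | box A) = (3/5)(2/4)(2/3)(1/2) = 0.1; P(data | box B) = (3/9)(6/8)(2/7)(5/6) = 0.059524; P(data | box C) = (4/5)(1/4)(3/3)(0/2) = 0; P(data | box D) = (4/5)(1/4)(3/3)(0/2) = 0.
The prior-weighted likelihoods are 1/4 · 0.1 = 0.025, 1/4 · 0.059524 = 0.014881, 1/4 · 0 = 0, 1/4 · 0 = 0; summing to 0.039881.
By Bayes' rule, P(box B | data) = (0.014881) / (0.039881) = 0.37313.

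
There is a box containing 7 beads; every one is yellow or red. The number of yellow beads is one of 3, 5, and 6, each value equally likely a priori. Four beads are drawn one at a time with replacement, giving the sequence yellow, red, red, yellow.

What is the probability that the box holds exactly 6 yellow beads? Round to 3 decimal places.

The likelihood of the observed sequence under each hypothesis: P(data | r = 3) = (3/7)(4/7)(4/7)(3/7) = 0.059975; P(data | r = 5) = (5/7)(2/7)(2/7)(5/7) = 0.041649; P(data | r = 6) = (6/7)(1/7)(1/7)(6/7) = 0.014994.
The prior-weighted likelihoods are 1/3 · 0.059975 = 0.019992, 1/3 · 0.041649 = 0.013883, 1/3 · 0.014994 = 0.0049979; these sum to 0.038873.
So P(r = 6 | data) = (0.0049979) / (0.038873) = 0.12857.

0.129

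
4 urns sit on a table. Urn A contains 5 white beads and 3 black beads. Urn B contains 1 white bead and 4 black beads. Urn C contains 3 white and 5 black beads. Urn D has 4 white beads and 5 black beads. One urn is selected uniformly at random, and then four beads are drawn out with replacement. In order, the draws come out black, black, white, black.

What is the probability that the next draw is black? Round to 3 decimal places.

0.639

For each hypothesis, P(data | H) works out to: P(data | urn A) = (3/8)(3/8)(5/8)(3/8) = 0.032959; P(data | urn B) = (4/5)(4/5)(1/5)(4/5) = 0.1024; P(data | urn C) = (5/8)(5/8)(3/8)(5/8) = 0.091553; P(data | urn D) = (5/9)(5/9)(4/9)(5/9) = 0.076208.
The prior-weighted likelihoods are 1/4 · 0.032959 = 0.0082397, 1/4 · 0.1024 = 0.0256, 1/4 · 0.091553 = 0.022888, 1/4 · 0.076208 = 0.019052; summing to 0.07578.
Normalising, the posterior is P(urn A | data) = 0.10873, P(urn B | data) = 0.33782, P(urn C | data) = 0.30204, P(urn D | data) = 0.25141.
The predictive probability is P(black next | data) = (3/8)(0.10873) + (4/5)(0.33782) + (5/8)(0.30204) + (5/9)(0.25141) = 0.63948.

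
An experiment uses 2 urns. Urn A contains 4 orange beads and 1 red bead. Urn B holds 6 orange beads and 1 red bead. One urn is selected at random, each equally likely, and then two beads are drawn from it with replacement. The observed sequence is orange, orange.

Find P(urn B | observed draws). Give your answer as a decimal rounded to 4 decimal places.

The likelihood of the observed sequence under each hypothesis: P(data | urn A) = (4/5)(4/5) = 0.64; P(data | urn B) = (6/7)(6/7) = 0.73469.
Multiplying each by its prior: 1/2 · 0.64 = 0.32, 1/2 · 0.73469 = 0.36735; summing to 0.68735.
By Bayes' rule, P(urn B | data) = (0.36735) / (0.68735) = 0.53444.

0.5344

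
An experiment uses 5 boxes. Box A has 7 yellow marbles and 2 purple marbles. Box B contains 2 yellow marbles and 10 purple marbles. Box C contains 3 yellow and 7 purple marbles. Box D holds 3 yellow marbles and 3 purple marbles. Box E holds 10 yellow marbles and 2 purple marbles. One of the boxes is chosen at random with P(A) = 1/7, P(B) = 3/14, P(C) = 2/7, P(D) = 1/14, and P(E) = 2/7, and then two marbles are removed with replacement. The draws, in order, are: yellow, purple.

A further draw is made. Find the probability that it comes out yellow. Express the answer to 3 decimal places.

0.489

Under each hypothesis, the probability of the observed sequence is: P(data | box A) = (7/9)(2/9) = 0.17284; P(data | box B) = (2/12)(10/12) = 0.13889; P(data | box C) = (3/10)(7/10) = 0.21; P(data | box D) = (3/6)(3/6) = 0.25; P(data | box E) = (10/12)(2/12) = 0.13889.
Weighting by the prior gives 1/7 · 0.17284 = 0.024691, 3/14 · 0.13889 = 0.029762, 2/7 · 0.21 = 0.06, 1/14 · 0.25 = 0.017857, 2/7 · 0.13889 = 0.039683; with total 0.17199.
Normalising, the posterior is P(box A | data) = 0.14356, P(box B | data) = 0.17304, P(box C | data) = 0.34885, P(box D | data) = 0.10382, P(box E | data) = 0.23072.
The predictive probability is P(yellow next | data) = (7/9)(0.14356) + (1/6)(0.17304) + (3/10)(0.34885) + (1/2)(0.10382) + (5/6)(0.23072) = 0.48933.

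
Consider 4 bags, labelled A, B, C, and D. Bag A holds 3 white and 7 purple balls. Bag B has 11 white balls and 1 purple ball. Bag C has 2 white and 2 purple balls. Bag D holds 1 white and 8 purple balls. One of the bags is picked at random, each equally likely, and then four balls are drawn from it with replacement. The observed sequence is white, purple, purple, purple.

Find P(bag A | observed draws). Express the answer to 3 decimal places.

For each hypothesis, P(data | H) works out to: P(data | bag A) = (3/10)(7/10)(7/10)(7/10) = 0.1029; P(data | bag B) = (11/12)(1/12)(1/12)(1/12) = 0.00053048; P(data | bag C) = (2/4)(2/4)(2/4)(2/4) = 0.0625; P(data | bag D) = (1/9)(8/9)(8/9)(8/9) = 0.078037.
Weighting by the prior gives 1/4 · 0.1029 = 0.025725, 1/4 · 0.00053048 = 0.00013262, 1/4 · 0.0625 = 0.015625, 1/4 · 0.078037 = 0.019509; these sum to 0.060992.
By Bayes' rule, P(bag A | data) = (0.025725) / (0.060992) = 0.42178.

0.422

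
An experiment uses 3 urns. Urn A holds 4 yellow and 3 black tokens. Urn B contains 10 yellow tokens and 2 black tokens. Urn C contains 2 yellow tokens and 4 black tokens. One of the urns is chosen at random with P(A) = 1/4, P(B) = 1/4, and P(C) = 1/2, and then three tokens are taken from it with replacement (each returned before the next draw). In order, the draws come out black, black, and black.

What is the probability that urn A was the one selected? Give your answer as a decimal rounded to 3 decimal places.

0.116

Under each hypothesis, the probability of the observed sequence is: P(data | urn A) = (3/7)(3/7)(3/7) = 0.078717; P(data | urn B) = (2/12)(2/12)(2/12) = 0.0046296; P(data | urn C) = (4/6)(4/6)(4/6) = 0.2963.
The prior-weighted likelihoods are 1/4 · 0.078717 = 0.019679, 1/4 · 0.0046296 = 0.0011574, 1/2 · 0.2963 = 0.14815; with total 0.16898.
So P(urn A | data) = (0.019679) / (0.16898) = 0.11646.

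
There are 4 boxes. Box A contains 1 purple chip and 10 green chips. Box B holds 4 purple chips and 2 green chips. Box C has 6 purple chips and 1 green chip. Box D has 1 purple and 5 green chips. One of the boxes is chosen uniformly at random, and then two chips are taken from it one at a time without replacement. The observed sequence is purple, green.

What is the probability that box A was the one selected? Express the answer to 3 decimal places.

For each hypothesis, P(data | H) works out to: P(data | box A) = (1/11)(10/10) = 0.090909; P(data | box B) = (4/6)(2/5) = 0.26667; P(data | box C) = (6/7)(1/6) = 0.14286; P(data | box D) = (1/6)(5/5) = 0.16667.
Multiplying each by its prior: 1/4 · 0.090909 = 0.022727, 1/4 · 0.26667 = 0.066667, 1/4 · 0.14286 = 0.035714, 1/4 · 0.16667 = 0.041667; with total 0.16677.
By Bayes' rule, P(box A | data) = (0.022727) / (0.16677) = 0.13628.

0.136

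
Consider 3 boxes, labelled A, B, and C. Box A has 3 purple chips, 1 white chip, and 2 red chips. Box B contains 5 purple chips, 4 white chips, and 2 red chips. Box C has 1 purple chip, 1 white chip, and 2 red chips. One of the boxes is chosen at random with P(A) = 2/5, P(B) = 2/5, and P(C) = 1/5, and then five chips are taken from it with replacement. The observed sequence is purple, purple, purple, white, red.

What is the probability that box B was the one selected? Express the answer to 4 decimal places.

The likelihood of the observed sequence under each hypothesis: P(data | box A) = (3/6)(3/6)(3/6)(1/6)(2/6) = 0.0069444; P(data | box B) = (5/11)(5/11)(5/11)(4/11)(2/11) = 0.0062092; P(data | box C) = (1/4)(1/4)(1/4)(1/4)(2/4) = 0.0019531.
Multiplying each by its prior: 2/5 · 0.0069444 = 0.0027778, 2/5 · 0.0062092 = 0.0024837, 1/5 · 0.0019531 = 0.00039063; summing to 0.0056521.
By Bayes' rule, P(box B | data) = (0.0024837) / (0.0056521) = 0.43943.

0.4394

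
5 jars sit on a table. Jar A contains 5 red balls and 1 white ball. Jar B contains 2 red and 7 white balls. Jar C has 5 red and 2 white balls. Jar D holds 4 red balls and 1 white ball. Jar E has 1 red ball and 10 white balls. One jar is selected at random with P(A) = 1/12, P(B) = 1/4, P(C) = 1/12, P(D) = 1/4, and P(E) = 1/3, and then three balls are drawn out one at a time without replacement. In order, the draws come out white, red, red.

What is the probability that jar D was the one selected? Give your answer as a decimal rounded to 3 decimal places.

0.577

Under each hypothesis, the probability of the observed sequence is: P(data | jar A) = (1/6)(5/5)(4/4) = 0.16667; P(data | jar B) = (7/9)(2/8)(1/7) = 0.027778; P(data | jar C) = (2/7)(5/6)(4/5) = 0.19048; P(data | jar D) = (1/5)(4/4)(3/3) = 0.2; P(data | jar E) = (10/11)(1/10)(0/9) = 0.
Weighting by the prior gives 1/12 · 0.16667 = 0.013889, 1/4 · 0.027778 = 0.0069444, 1/12 · 0.19048 = 0.015873, 1/4 · 0.2 = 0.05, 1/3 · 0 = 0; summing to 0.086706.
Therefore the posterior P(jar D | data) = (0.05) / (0.086706) = 0.57666.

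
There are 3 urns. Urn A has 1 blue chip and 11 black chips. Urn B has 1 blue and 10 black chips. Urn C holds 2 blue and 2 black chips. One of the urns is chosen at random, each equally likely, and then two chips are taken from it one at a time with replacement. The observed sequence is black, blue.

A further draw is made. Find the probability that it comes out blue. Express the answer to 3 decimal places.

0.340

For each hypothesis, P(data | H) works out to: P(data | urn A) = (11/12)(1/12) = 0.076389; P(data | urn B) = (10/11)(1/11) = 0.082645; P(data | urn C) = (2/4)(2/4) = 0.25.
The prior-weighted likelihoods are 1/3 · 0.076389 = 0.025463, 1/3 · 0.082645 = 0.027548, 1/3 · 0.25 = 0.083333; with total 0.13634.
Normalising, the posterior is P(urn A | data) = 0.18675, P(urn B | data) = 0.20205, P(urn C | data) = 0.6112.
The predictive probability is P(blue next | data) = (1/12)(0.18675) + (1/11)(0.20205) + (1/2)(0.6112) = 0.33953.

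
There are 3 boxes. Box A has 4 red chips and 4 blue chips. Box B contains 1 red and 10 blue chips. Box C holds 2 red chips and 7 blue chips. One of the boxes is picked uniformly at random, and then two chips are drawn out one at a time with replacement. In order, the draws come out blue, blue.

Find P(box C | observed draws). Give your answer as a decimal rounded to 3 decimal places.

Under each hypothesis, the probability of the observed sequence is: P(data | box A) = (4/8)(4/8) = 0.25; P(data | box B) = (10/11)(10/11) = 0.82645; P(data | box C) = (7/9)(7/9) = 0.60494.
Multiplying each by its prior: 1/3 · 0.25 = 0.083333, 1/3 · 0.82645 = 0.27548, 1/3 · 0.60494 = 0.20165; summing to 0.56046.
Hence P(box C | data) = (0.20165) / (0.56046) = 0.35979.

0.360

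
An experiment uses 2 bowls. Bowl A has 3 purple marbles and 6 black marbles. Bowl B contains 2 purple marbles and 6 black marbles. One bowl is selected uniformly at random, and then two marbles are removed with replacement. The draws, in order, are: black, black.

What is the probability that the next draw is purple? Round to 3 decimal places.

The likelihood of the observed sequence under each hypothesis: P(data | bowl A) = (6/9)(6/9) = 4/9; P(data | bowl B) = (6/8)(6/8) = 9/16.
The prior-weighted likelihoods are 1/2 · 4/9 = 2/9, 1/2 · 9/16 = 9/32; with total 145/288.
Dividing through by the total gives posterior P(bowl A | data) = 0.44138, P(bowl B | data) = 0.55862.
So P(purple next | data) = Σ P(purple next | H) P(H | data) = (1/3)(0.44138) + (1/4)(0.55862) = 0.28678.

0.287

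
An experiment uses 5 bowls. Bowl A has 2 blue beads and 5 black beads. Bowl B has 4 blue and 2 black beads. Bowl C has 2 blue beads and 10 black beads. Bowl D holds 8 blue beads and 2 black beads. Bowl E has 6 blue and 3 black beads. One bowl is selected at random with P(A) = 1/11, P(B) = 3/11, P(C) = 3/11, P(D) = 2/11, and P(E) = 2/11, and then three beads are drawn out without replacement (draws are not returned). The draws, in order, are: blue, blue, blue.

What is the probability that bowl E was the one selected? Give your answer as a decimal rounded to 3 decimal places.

The likelihood of the observed sequence under each hypothesis: P(data | bowl A) = (2/7)(1/6)(0/5) = 0; P(data | bowl B) = (4/6)(3/5)(2/4) = 0.2; P(data | bowl C) = (2/12)(1/11)(0/10) = 0; P(data | bowl D) = (8/10)(7/9)(6/8) = 0.46667; P(data | bowl E) = (6/9)(5/8)(4/7) = 0.2381.
The prior-weighted likelihoods are 1/11 · 0 = 0, 3/11 · 0.2 = 0.054545, 3/11 · 0 = 0, 2/11 · 0.46667 = 0.084848, 2/11 · 0.2381 = 0.04329; these sum to 0.18268.
By Bayes' rule, P(bowl E | data) = (0.04329) / (0.18268) = 0.23697.

0.237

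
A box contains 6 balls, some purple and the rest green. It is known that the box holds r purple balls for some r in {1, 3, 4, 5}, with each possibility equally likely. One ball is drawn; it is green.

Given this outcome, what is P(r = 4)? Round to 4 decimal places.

The likelihood of this draw under each hypothesis: P(data | r = 1) = (5/6) = 5/6; P(data | r = 3) = (3/6) = 1/2; P(data | r = 4) = (2/6) = 1/3; P(data | r = 5) = (1/6) = 1/6.
Multiplying each by its prior: 1/4 · 5/6 = 5/24, 1/4 · 1/2 = 1/8, 1/4 · 1/3 = 1/12, 1/4 · 1/6 = 1/24; these sum to 11/24.
Hence P(r = 4 | data) = (1/12) / (11/24) = 2/11.

0.1818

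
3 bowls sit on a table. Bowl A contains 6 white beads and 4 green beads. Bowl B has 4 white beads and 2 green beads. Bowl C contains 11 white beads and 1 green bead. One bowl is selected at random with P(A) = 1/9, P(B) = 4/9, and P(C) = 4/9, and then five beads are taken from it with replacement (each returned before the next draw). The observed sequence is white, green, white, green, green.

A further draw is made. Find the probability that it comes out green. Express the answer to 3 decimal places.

Under each hypothesis, the probability of the observed sequence is: P(data | bowl A) = (6/10)(4/10)(6/10)(4/10)(4/10) = 0.02304; P(data | bowl B) = (4/6)(2/6)(4/6)(2/6)(2/6) = 0.016461; P(data | bowl C) = (11/12)(1/12)(11/12)(1/12)(1/12) = 0.00048627.
The prior-weighted likelihoods are 1/9 · 0.02304 = 0.00256, 4/9 · 0.016461 = 0.007316, 4/9 · 0.00048627 = 0.00021612; with total 0.010092.
Normalising, the posterior is P(bowl A | data) = 0.25366, P(bowl B | data) = 0.72492, P(bowl C | data) = 0.021415.
Averaging over the posterior, P(green next | data) = (2/5)(0.25366) + (1/3)(0.72492) + (1/12)(0.021415) = 0.34489.

0.345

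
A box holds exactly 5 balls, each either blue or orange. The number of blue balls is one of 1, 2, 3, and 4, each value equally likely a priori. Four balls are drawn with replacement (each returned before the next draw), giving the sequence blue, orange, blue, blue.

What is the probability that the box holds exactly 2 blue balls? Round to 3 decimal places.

The likelihood of the observed sequence under each hypothesis: P(data | r = 1) = (1/5)(4/5)(1/5)(1/5) = 0.0064; P(data | r = 2) = (2/5)(3/5)(2/5)(2/5) = 0.0384; P(data | r = 3) = (3/5)(2/5)(3/5)(3/5) = 0.0864; P(data | r = 4) = (4/5)(1/5)(4/5)(4/5) = 0.1024.
Multiplying each by its prior: 1/4 · 0.0064 = 0.0016, 1/4 · 0.0384 = 0.0096, 1/4 · 0.0864 = 0.0216, 1/4 · 0.1024 = 0.0256; with total 0.0584.
By Bayes' rule, P(r = 2 | data) = (0.0096) / (0.0584) = 0.16438.

0.164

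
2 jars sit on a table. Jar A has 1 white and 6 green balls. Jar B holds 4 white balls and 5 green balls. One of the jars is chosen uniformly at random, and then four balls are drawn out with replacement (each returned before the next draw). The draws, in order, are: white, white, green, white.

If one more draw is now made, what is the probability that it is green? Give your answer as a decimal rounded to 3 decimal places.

For each hypothesis, P(data | H) works out to: P(data | jar A) = (1/7)(1/7)(6/7)(1/7) = 0.002499; P(data | jar B) = (4/9)(4/9)(5/9)(4/9) = 0.048773.
Weighting by the prior gives 1/2 · 0.002499 = 0.0012495, 1/2 · 0.048773 = 0.024387; summing to 0.025636.
Normalising, the posterior is P(jar A | data) = 0.048739, P(jar B | data) = 0.95126.
Averaging over the posterior, P(green next | data) = (6/7)(0.048739) + (5/9)(0.95126) = 0.57025.

0.570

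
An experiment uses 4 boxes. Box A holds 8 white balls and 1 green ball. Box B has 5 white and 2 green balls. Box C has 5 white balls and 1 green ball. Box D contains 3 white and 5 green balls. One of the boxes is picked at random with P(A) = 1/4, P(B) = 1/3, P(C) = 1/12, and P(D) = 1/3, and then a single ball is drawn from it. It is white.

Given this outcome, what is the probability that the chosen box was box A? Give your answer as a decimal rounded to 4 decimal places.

0.3394

For each hypothesis, P(data | H) works out to: P(data | box A) = (8/9) = 8/9; P(data | box B) = (5/7) = 5/7; P(data | box C) = (5/6) = 5/6; P(data | box D) = (3/8) = 3/8.
Multiplying each by its prior: 1/4 · 8/9 = 2/9, 1/3 · 5/7 = 5/21, 1/12 · 5/6 = 5/72, 1/3 · 3/8 = 1/8; these sum to 55/84.
Hence P(box A | data) = (2/9) / (55/84) = 56/165.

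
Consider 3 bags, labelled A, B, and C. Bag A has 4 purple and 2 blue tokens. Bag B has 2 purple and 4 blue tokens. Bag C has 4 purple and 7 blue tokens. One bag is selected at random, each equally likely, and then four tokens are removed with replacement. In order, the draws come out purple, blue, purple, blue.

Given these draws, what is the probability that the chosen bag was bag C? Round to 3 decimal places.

The likelihood of the observed sequence under each hypothesis: P(data | bag A) = (4/6)(2/6)(4/6)(2/6) = 0.049383; P(data | bag B) = (2/6)(4/6)(2/6)(4/6) = 0.049383; P(data | bag C) = (4/11)(7/11)(4/11)(7/11) = 0.053548.
The prior-weighted likelihoods are 1/3 · 0.049383 = 0.016461, 1/3 · 0.049383 = 0.016461, 1/3 · 0.053548 = 0.017849; summing to 0.050771.
By Bayes' rule, P(bag C | data) = (0.017849) / (0.050771) = 0.35157.

0.352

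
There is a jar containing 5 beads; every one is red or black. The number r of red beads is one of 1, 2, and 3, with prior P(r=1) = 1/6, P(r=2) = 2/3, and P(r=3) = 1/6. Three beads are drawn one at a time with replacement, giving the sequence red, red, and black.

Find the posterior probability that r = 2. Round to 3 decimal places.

For each hypothesis, P(data | H) works out to: P(data | r = 1) = (1/5)(1/5)(4/5) = 4/125; P(data | r = 2) = (2/5)(2/5)(3/5) = 12/125; P(data | r = 3) = (3/5)(3/5)(2/5) = 18/125.
Weighting by the prior gives 1/6 · 4/125 = 2/375, 2/3 · 12/125 = 8/125, 1/6 · 18/125 = 3/125; summing to 7/75.
So P(r = 2 | data) = (8/125) / (7/75) = 24/35.

0.686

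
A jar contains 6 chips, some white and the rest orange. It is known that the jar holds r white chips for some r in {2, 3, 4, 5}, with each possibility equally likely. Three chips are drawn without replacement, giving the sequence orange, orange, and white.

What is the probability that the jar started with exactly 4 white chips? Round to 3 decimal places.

Compute the likelihood of the observed sequence for each case: P(data | r = 2) = (4/6)(3/5)(2/4) = 1/5; P(data | r = 3) = (3/6)(2/5)(3/4) = 3/20; P(data | r = 4) = (2/6)(1/5)(4/4) = 1/15; P(data | r = 5) = (1/6)(0/5) = 0.
Multiplying each by its prior: 1/4 · 1/5 = 1/20, 1/4 · 3/20 = 3/80, 1/4 · 1/15 = 1/60, 1/4 · 0 = 0; with total 5/48.
Therefore the posterior P(r = 4 | data) = (1/60) / (5/48) = 4/25.

0.160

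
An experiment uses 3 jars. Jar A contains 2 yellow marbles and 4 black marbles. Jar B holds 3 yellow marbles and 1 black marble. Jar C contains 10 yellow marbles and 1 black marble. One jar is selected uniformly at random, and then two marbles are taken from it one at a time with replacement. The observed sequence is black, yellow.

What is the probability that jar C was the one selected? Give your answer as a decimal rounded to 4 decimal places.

For each hypothesis, P(data | H) works out to: P(data | jar A) = (4/6)(2/6) = 0.22222; P(data | jar B) = (1/4)(3/4) = 0.1875; P(data | jar C) = (1/11)(10/11) = 0.082645.
The prior-weighted likelihoods are 1/3 · 0.22222 = 0.074074, 1/3 · 0.1875 = 0.0625, 1/3 · 0.082645 = 0.027548; summing to 0.16412.
Hence P(jar C | data) = (0.027548) / (0.16412) = 0.16785.

0.1679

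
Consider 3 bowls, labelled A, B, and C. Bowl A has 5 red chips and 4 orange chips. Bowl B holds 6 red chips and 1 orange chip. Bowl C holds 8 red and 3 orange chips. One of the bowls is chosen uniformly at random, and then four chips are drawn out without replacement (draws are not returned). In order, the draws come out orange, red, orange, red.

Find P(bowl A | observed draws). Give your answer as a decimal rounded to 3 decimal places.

0.652

Compute the likelihood of the observed sequence for each case: P(data | bowl A) = (4/9)(5/8)(3/7)(4/6) = 0.079365; P(data | bowl B) = (1/7)(6/6)(0/5) = 0; P(data | bowl C) = (3/11)(8/10)(2/9)(7/8) = 0.042424.
Weighting by the prior gives 1/3 · 0.079365 = 0.026455, 1/3 · 0 = 0, 1/3 · 0.042424 = 0.014141; summing to 0.040596.
Hence P(bowl A | data) = (0.026455) / (0.040596) = 0.65166.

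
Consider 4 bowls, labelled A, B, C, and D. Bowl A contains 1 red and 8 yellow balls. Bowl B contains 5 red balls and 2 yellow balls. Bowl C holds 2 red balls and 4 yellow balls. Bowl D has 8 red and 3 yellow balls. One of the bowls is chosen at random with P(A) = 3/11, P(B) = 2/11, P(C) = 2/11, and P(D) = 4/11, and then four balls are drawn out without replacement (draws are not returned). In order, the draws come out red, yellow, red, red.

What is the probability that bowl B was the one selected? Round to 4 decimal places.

Compute the likelihood of the observed sequence for each case: P(data | bowl A) = (1/9)(8/8)(0/7) = 0; P(data | bowl B) = (5/7)(2/6)(4/5)(3/4) = 0.14286; P(data | bowl C) = (2/6)(4/5)(1/4)(0/3) = 0; P(data | bowl D) = (8/11)(3/10)(7/9)(6/8) = 0.12727.
Weighting by the prior gives 3/11 · 0 = 0, 2/11 · 0.14286 = 0.025974, 2/11 · 0 = 0, 4/11 · 0.12727 = 0.046281; summing to 0.072255.
Hence P(bowl B | data) = (0.025974) / (0.072255) = 0.35948.

0.3595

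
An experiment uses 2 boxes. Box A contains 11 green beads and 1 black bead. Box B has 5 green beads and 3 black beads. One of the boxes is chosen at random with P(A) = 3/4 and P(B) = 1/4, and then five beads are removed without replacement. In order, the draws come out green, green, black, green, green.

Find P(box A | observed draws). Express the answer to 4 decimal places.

Under each hypothesis, the probability of the observed sequence is: P(data | box A) = (11/12)(10/11)(1/10)(9/9)(8/8) = 1/12; P(data | box B) = (5/8)(4/7)(3/6)(3/5)(2/4) = 3/56.
The prior-weighted likelihoods are 3/4 · 1/12 = 1/16, 1/4 · 3/56 = 3/224; with total 17/224.
So P(box A | data) = (1/16) / (17/224) = 14/17.

0.8235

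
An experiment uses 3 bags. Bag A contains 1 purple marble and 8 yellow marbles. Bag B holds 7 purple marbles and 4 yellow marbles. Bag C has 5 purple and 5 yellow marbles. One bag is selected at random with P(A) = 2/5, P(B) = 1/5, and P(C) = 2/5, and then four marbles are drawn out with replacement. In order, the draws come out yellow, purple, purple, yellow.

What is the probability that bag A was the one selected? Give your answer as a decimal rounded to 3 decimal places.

The likelihood of the observed sequence under each hypothesis: P(data | bag A) = (8/9)(1/9)(1/9)(8/9) = 0.0097546; P(data | bag B) = (4/11)(7/11)(7/11)(4/11) = 0.053548; P(data | bag C) = (5/10)(5/10)(5/10)(5/10) = 0.0625.
Weighting by the prior gives 2/5 · 0.0097546 = 0.0039018, 1/5 · 0.053548 = 0.01071, 2/5 · 0.0625 = 0.025; summing to 0.039611.
So P(bag A | data) = (0.0039018) / (0.039611) = 0.098503.

0.099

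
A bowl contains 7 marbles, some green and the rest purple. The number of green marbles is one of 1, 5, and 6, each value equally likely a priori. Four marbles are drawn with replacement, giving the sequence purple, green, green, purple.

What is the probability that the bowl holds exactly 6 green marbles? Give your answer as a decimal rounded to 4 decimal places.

0.2093

For each hypothesis, P(data | H) works out to: P(data | r = 1) = (6/7)(1/7)(1/7)(6/7) = 0.014994; P(data | r = 5) = (2/7)(5/7)(5/7)(2/7) = 0.041649; P(data | r = 6) = (1/7)(6/7)(6/7)(1/7) = 0.014994.
Multiplying each by its prior: 1/3 · 0.014994 = 0.0049979, 1/3 · 0.041649 = 0.013883, 1/3 · 0.014994 = 0.0049979; with total 0.023879.
Hence P(r = 6 | data) = (0.0049979) / (0.023879) = 0.2093.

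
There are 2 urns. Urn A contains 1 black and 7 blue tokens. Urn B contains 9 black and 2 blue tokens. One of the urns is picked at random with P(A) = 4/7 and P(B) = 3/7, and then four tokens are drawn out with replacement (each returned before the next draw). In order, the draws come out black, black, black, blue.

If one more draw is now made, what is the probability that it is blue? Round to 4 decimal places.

0.1973

Under each hypothesis, the probability of the observed sequence is: P(data | urn A) = (1/8)(1/8)(1/8)(7/8) = 0.001709; P(data | urn B) = (9/11)(9/11)(9/11)(2/11) = 0.099583.
The prior-weighted likelihoods are 4/7 · 0.001709 = 0.00097656, 3/7 · 0.099583 = 0.042679; with total 0.043655.
Normalising, the posterior is P(urn A | data) = 0.02237, P(urn B | data) = 0.97763.
The predictive probability is P(blue next | data) = (7/8)(0.02237) + (2/11)(0.97763) = 0.19732.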